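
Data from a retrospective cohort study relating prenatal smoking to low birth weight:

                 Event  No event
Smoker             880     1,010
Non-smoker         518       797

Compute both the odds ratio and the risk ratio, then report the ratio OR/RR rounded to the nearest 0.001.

Cells: a = 880, b = 1010, c = 518, d = 797.
OR = (880·797)/(1010·518) = 701360/523180 = 1.34057
Risk in exposed = 880/1890 = 0.46561; risk in unexposed = 518/1315 = 0.39392; RR = 1.18200
OR/RR = 1.34057 / 1.18200 = 1.13416
The outcome is not rare, so the OR lies further from 1 than the RR.

1.134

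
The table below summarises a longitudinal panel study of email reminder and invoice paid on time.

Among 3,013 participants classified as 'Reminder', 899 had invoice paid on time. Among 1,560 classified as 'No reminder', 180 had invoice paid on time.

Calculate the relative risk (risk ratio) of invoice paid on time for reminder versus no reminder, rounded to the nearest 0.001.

2.586

From the description: a = 899, b = 2114, c = 180, d = 1380.
Risk in exposed = 899/3013 = 0.29837; risk in unexposed = 180/1560 = 0.11538.
RR = 0.29837 / 0.11538 = 2.58591
The risk among the exposed is 2.59 times that among the unexposed.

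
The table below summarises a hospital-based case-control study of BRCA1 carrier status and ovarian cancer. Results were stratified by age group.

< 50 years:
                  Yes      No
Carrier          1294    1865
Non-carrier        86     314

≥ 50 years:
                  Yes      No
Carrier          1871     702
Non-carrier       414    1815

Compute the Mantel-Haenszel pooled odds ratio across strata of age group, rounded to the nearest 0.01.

7.78

OR_MH = Σ(aᵢdᵢ/nᵢ) / Σ(bᵢcᵢ/nᵢ), where nᵢ is the stratum total.
Stratum 1 (< 50 years): n = 3559; a·d/n = 1294·314/3559 = 114.1658; b·c/n = 1865·86/3559 = 45.0660
Stratum 2 (≥ 50 years): n = 4802; a·d/n = 1871·1815/4802 = 707.1772; b·c/n = 702·414/4802 = 60.5223
OR_MH = (114.1658 + 707.1772) / (45.0660 + 60.5223) = 821.3430 / 105.5883 = 7.77873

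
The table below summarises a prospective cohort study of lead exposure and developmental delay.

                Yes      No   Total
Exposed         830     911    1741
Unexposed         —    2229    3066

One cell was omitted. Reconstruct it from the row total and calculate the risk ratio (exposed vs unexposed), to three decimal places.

1.746

The missing cell is in the unexposed row: 3066 − 2229 = 837.
So a = 830, b = 911, c = 837, d = 2229.
RR = [a/(a+b)] / [c/(c+d)] = (830/1741) / (837/3066) = 0.47674/0.27299 = 1.74633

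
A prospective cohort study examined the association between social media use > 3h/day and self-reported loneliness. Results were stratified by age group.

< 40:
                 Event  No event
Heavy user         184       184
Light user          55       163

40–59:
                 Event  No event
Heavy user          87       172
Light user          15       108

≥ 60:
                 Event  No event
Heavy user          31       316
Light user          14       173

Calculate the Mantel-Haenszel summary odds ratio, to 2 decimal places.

2.66

OR_MH = Σ(aᵢdᵢ/nᵢ) / Σ(bᵢcᵢ/nᵢ), where nᵢ is the stratum total.
Stratum 1 (< 40): n = 586; a·d/n = 184·163/586 = 51.1809; b·c/n = 184·55/586 = 17.2696
Stratum 2 (40–59): n = 382; a·d/n = 87·108/382 = 24.5969; b·c/n = 172·15/382 = 6.7539
Stratum 3 (≥ 60): n = 534; a·d/n = 31·173/534 = 10.0431; b·c/n = 316·14/534 = 8.2846
OR_MH = (51.1809 + 24.5969 + 10.0431) / (17.2696 + 6.7539 + 8.2846) = 85.8208 / 32.3082 = 2.65632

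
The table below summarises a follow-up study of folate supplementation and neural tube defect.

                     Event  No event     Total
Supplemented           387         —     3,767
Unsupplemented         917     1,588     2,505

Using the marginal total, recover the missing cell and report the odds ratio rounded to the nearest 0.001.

0.198

The missing cell is in the exposed row: 3767 − 387 = 3380.
So a = 387, b = 3380, c = 917, d = 1588.
OR = (a·d)/(b·c) = (387 × 1588) / (3380 × 917) = 614556 / 3099460 = 0.19828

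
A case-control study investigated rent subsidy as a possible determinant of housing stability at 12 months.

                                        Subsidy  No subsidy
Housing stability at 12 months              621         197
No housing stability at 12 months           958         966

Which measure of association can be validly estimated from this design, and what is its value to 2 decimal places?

3.18

Reading the table with exposure as columns: a = 621 (Subsidy, case), b = 958 (Subsidy, non-case), c = 197 (No subsidy, case), d = 966.
This is a case-control study: participants were sampled on outcome status, so risks in the source population cannot be estimated directly — relative risk is not valid here. The odds ratio is the appropriate measure.
OR = (a·d)/(b·c) = (621 × 966) / (958 × 197) = 599886 / 188726 = 3.17861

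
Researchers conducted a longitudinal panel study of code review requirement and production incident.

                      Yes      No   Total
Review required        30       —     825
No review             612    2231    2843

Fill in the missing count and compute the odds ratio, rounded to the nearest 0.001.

0.138

The missing cell is in the exposed row: 825 − 30 = 795.
So a = 30, b = 795, c = 612, d = 2231.
OR = (a·d)/(b·c) = (30 × 2231) / (795 × 612) = 66930 / 486540 = 0.13756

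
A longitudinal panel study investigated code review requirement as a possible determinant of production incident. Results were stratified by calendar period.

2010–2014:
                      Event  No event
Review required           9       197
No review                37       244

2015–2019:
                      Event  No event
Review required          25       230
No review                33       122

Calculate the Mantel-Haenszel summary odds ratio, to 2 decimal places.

0.36

OR_MH = Σ(aᵢdᵢ/nᵢ) / Σ(bᵢcᵢ/nᵢ), where nᵢ is the stratum total.
Stratum 1 (2010–2014): n = 487; a·d/n = 9·244/487 = 4.5092; b·c/n = 197·37/487 = 14.9671
Stratum 2 (2015–2019): n = 410; a·d/n = 25·122/410 = 7.4390; b·c/n = 230·33/410 = 18.5122
OR_MH = (4.5092 + 7.4390) / (14.9671 + 18.5122) = 11.9483 / 33.4793 = 0.35688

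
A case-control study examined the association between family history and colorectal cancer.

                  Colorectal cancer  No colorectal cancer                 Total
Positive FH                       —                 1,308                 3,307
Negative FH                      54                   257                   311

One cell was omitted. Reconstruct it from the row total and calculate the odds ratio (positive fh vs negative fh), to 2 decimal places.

The missing cell is in the exposed row: 3307 − 1308 = 1999.
So a = 1999, b = 1308, c = 54, d = 257.
OR = (a·d)/(b·c) = (1999 × 257) / (1308 × 54) = 513743 / 70632 = 7.27352

7.27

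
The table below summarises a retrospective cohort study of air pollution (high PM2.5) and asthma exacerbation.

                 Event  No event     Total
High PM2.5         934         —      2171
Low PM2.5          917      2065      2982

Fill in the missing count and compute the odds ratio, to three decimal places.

The missing cell is in the exposed row: 2171 − 934 = 1237.
So a = 934, b = 1237, c = 917, d = 2065.
OR = (a·d)/(b·c) = (934 × 2065) / (1237 × 917) = 1928710 / 1134329 = 1.70031

1.700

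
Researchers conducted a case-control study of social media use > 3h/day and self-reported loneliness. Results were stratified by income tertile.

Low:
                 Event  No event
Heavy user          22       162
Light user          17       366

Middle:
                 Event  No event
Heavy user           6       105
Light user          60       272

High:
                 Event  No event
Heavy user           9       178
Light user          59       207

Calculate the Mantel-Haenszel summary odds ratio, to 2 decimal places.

0.52

OR_MH = Σ(aᵢdᵢ/nᵢ) / Σ(bᵢcᵢ/nᵢ), where nᵢ is the stratum total.
Stratum 1 (Low): n = 567; a·d/n = 22·366/567 = 14.2011; b·c/n = 162·17/567 = 4.8571
Stratum 2 (Middle): n = 443; a·d/n = 6·272/443 = 3.6840; b·c/n = 105·60/443 = 14.2212
Stratum 3 (High): n = 453; a·d/n = 9·207/453 = 4.1126; b·c/n = 178·59/453 = 23.1832
OR_MH = (14.2011 + 3.6840 + 4.1126) / (4.8571 + 14.2212 + 23.1832) = 21.9976 / 42.2616 = 0.52051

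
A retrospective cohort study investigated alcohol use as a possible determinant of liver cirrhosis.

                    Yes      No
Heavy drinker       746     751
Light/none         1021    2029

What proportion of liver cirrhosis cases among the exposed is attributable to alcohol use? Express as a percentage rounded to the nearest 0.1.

32.8

Cells: a = 746, b = 751, c = 1021, d = 2029.
Risk in exposed = 746/1497 = 0.49833; risk in unexposed = 1021/3050 = 0.33475.
RR = 0.49833/0.33475 = 1.48864
AR% = (RR − 1)/RR × 100 = (1.48864 − 1)/1.48864 × 100 = 32.8248%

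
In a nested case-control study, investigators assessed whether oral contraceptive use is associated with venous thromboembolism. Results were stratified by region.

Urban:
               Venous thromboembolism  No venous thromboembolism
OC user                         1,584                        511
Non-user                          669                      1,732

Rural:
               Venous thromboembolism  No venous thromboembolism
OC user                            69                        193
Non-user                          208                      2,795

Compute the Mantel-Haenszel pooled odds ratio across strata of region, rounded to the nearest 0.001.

OR_MH = Σ(aᵢdᵢ/nᵢ) / Σ(bᵢcᵢ/nᵢ), where nᵢ is the stratum total.
Stratum 1 (Urban): n = 4496; a·d/n = 1584·1732/4496 = 610.2064; b·c/n = 511·669/4496 = 76.0363
Stratum 2 (Rural): n = 3265; a·d/n = 69·2795/3265 = 59.0674; b·c/n = 193·208/3265 = 12.2953
OR_MH = (610.2064 + 59.0674) / (76.0363 + 12.2953) = 669.2738 / 88.3315 = 7.57684

7.577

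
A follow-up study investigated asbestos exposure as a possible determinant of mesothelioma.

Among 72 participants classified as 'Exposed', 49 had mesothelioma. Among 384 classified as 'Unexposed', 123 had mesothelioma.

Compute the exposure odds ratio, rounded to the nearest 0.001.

4.521

From the description: a = 49, b = 23, c = 123, d = 261.
OR = (a·d)/(b·c) = (49 × 261) / (23 × 123) = 12789 / 2829 = 4.52068
The odds of mesothelioma are about 4.52 times as high in the exposed group.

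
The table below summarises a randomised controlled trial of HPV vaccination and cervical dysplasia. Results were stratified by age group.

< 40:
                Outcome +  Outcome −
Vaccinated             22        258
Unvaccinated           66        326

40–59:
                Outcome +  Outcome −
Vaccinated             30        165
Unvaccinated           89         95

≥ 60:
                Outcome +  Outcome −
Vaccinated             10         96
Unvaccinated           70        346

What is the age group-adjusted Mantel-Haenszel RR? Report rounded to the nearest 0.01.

RR_MH = Σ(aᵢ·n₀ᵢ/nᵢ) / Σ(cᵢ·n₁ᵢ/nᵢ), with n₁ᵢ = aᵢ+bᵢ (exposed), n₀ᵢ = cᵢ+dᵢ (unexposed), nᵢ = n₁ᵢ+n₀ᵢ.
Stratum 1 (< 40): n₁ = 280, n₀ = 392, n = 672; a·n₀/n = 22·392/672 = 12.8333; c·n₁/n = 66·280/672 = 27.5000
Stratum 2 (40–59): n₁ = 195, n₀ = 184, n = 379; a·n₀/n = 30·184/379 = 14.5646; c·n₁/n = 89·195/379 = 45.7916
Stratum 3 (≥ 60): n₁ = 106, n₀ = 416, n = 522; a·n₀/n = 10·416/522 = 7.9693; c·n₁/n = 70·106/522 = 14.2146
RR_MH = (12.8333 + 14.5646 + 7.9693) / (27.5000 + 45.7916 + 14.2146) = 35.3673 / 87.5061 = 0.40417

0.40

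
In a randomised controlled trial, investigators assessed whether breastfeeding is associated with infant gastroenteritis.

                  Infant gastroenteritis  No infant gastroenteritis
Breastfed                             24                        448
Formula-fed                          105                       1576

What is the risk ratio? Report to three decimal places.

Cells: a = 24, b = 448, c = 105, d = 1576.
Risk in exposed = 24/472 = 0.05085; risk in unexposed = 105/1681 = 0.06246.
RR = 0.05085 / 0.06246 = 0.81404
The risk is 19% lower among the exposed than among the unexposed.

0.814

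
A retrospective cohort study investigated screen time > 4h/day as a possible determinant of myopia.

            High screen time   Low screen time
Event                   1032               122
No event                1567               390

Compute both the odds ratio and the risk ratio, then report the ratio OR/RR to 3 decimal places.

Reading the table with exposure as columns: a = 1032 (High screen time, case), b = 1567 (High screen time, non-case), c = 122 (Low screen time, case), d = 390.
OR = (1032·390)/(1567·122) = 402480/191174 = 2.10531
Risk in exposed = 1032/2599 = 0.39708; risk in unexposed = 122/512 = 0.23828; RR = 1.66642
OR/RR = 2.10531 / 1.66642 = 1.26337
The outcome is not rare, so the OR lies further from 1 than the RR.

1.263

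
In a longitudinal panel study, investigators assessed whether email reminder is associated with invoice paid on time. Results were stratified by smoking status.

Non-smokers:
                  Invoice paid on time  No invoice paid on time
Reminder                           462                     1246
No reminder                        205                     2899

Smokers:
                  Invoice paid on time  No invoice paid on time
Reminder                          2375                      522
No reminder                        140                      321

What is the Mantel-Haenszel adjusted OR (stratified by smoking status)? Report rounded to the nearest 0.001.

6.752

OR_MH = Σ(aᵢdᵢ/nᵢ) / Σ(bᵢcᵢ/nᵢ), where nᵢ is the stratum total.
Stratum 1 (Non-smokers): n = 4812; a·d/n = 462·2899/4812 = 278.3329; b·c/n = 1246·205/4812 = 53.0819
Stratum 2 (Smokers): n = 3358; a·d/n = 2375·321/3358 = 227.0325; b·c/n = 522·140/3358 = 21.7630
OR_MH = (278.3329 + 227.0325) / (53.0819 + 21.7630) = 505.3654 / 74.8448 = 6.75217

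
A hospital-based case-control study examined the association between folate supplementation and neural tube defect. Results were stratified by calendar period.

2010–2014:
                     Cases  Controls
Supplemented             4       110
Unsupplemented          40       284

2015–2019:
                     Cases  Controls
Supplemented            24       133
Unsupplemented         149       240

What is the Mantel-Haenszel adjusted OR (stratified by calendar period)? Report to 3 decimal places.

OR_MH = Σ(aᵢdᵢ/nᵢ) / Σ(bᵢcᵢ/nᵢ), where nᵢ is the stratum total.
Stratum 1 (2010–2014): n = 438; a·d/n = 4·284/438 = 2.5936; b·c/n = 110·40/438 = 10.0457
Stratum 2 (2015–2019): n = 546; a·d/n = 24·240/546 = 10.5495; b·c/n = 133·149/546 = 36.2949
OR_MH = (2.5936 + 10.5495) / (10.0457 + 36.2949) = 13.1431 / 46.3405 = 0.28362

0.284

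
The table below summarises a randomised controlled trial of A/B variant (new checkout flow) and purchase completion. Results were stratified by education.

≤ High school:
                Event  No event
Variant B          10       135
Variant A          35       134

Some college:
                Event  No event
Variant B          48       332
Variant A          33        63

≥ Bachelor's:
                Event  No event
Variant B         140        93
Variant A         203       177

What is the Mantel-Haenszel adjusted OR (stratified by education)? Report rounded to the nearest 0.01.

0.74

OR_MH = Σ(aᵢdᵢ/nᵢ) / Σ(bᵢcᵢ/nᵢ), where nᵢ is the stratum total.
Stratum 1 (≤ High school): n = 314; a·d/n = 10·134/314 = 4.2675; b·c/n = 135·35/314 = 15.0478
Stratum 2 (Some college): n = 476; a·d/n = 48·63/476 = 6.3529; b·c/n = 332·33/476 = 23.0168
Stratum 3 (≥ Bachelor's): n = 613; a·d/n = 140·177/613 = 40.4241; b·c/n = 93·203/613 = 30.7977
OR_MH = (4.2675 + 6.3529 + 40.4241) / (15.0478 + 23.0168 + 30.7977) = 51.0446 / 68.8623 = 0.74126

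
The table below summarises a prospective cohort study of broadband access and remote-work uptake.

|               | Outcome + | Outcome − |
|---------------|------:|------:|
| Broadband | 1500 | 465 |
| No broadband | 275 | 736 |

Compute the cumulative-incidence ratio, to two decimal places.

2.81

Cells: a = 1500, b = 465, c = 275, d = 736.
Risk in exposed = 1500/1965 = 0.76336; risk in unexposed = 275/1011 = 0.27201.
RR = 0.76336 / 0.27201 = 2.80638
The risk among the exposed is 2.81 times that among the unexposed.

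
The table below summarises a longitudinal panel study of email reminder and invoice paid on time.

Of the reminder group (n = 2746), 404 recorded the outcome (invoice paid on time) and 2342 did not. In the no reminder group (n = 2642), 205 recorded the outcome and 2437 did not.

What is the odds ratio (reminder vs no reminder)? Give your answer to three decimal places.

2.051

From the description: a = 404, b = 2342, c = 205, d = 2437.
OR = (a·d)/(b·c) = (404 × 2437) / (2342 × 205) = 984548 / 480110 = 2.05067
The odds of invoice paid on time are about 2.05 times as high in the reminder group.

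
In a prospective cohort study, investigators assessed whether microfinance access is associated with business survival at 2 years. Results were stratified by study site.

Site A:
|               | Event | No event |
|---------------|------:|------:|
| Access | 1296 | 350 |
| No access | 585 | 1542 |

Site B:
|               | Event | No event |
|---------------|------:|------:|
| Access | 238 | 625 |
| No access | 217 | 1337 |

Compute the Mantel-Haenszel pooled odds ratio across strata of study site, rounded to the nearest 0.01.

OR_MH = Σ(aᵢdᵢ/nᵢ) / Σ(bᵢcᵢ/nᵢ), where nᵢ is the stratum total.
Stratum 1 (Site A): n = 3773; a·d/n = 1296·1542/3773 = 529.6666; b·c/n = 350·585/3773 = 54.2672
Stratum 2 (Site B): n = 2417; a·d/n = 238·1337/2417 = 131.6533; b·c/n = 625·217/2417 = 56.1129
OR_MH = (529.6666 + 131.6533) / (54.2672 + 56.1129) = 661.3199 / 110.3801 = 5.99130

5.99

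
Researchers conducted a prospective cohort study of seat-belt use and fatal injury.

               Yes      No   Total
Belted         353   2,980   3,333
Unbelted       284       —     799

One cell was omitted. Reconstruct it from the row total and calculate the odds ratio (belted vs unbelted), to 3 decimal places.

The missing cell is in the unexposed row: 799 − 284 = 515.
So a = 353, b = 2980, c = 284, d = 515.
OR = (a·d)/(b·c) = (353 × 515) / (2980 × 284) = 181795 / 846320 = 0.21481

0.215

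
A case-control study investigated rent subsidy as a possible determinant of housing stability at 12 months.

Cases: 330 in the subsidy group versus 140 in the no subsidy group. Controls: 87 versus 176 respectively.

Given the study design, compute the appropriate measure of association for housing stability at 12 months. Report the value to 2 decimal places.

4.77

From the description: a = 330, b = 87, c = 140, d = 176.
This is a case-control study: participants were sampled on outcome status, so risks in the source population cannot be estimated directly — relative risk is not valid here. The odds ratio is the appropriate measure.
OR = (a·d)/(b·c) = (330 × 176) / (87 × 140) = 58080 / 12180 = 4.76847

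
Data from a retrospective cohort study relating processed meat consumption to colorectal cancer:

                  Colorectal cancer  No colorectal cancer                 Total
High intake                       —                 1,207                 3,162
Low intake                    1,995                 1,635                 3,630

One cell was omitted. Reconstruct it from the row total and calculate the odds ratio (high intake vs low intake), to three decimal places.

1.327

The missing cell is in the exposed row: 3162 − 1207 = 1955.
So a = 1955, b = 1207, c = 1995, d = 1635.
OR = (a·d)/(b·c) = (1955 × 1635) / (1207 × 1995) = 3196425 / 2407965 = 1.32744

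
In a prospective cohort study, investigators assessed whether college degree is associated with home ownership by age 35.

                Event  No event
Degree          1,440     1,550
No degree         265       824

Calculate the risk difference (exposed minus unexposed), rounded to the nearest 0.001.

Cells: a = 1440, b = 1550, c = 265, d = 824.
Risk in exposed = 1440/2990 = 0.481605; risk in unexposed = 265/1089 = 0.243343.
Risk difference = 0.481605 − 0.243343 = 0.238263

0.238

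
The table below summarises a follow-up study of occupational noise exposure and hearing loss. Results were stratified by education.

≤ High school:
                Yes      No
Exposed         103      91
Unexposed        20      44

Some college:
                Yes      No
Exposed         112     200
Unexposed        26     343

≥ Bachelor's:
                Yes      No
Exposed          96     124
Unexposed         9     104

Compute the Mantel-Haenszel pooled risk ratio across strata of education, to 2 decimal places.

3.61

RR_MH = Σ(aᵢ·n₀ᵢ/nᵢ) / Σ(cᵢ·n₁ᵢ/nᵢ), with n₁ᵢ = aᵢ+bᵢ (exposed), n₀ᵢ = cᵢ+dᵢ (unexposed), nᵢ = n₁ᵢ+n₀ᵢ.
Stratum 1 (≤ High school): n₁ = 194, n₀ = 64, n = 258; a·n₀/n = 103·64/258 = 25.5504; c·n₁/n = 20·194/258 = 15.0388
Stratum 2 (Some college): n₁ = 312, n₀ = 369, n = 681; a·n₀/n = 112·369/681 = 60.6872; c·n₁/n = 26·312/681 = 11.9119
Stratum 3 (≥ Bachelor's): n₁ = 220, n₀ = 113, n = 333; a·n₀/n = 96·113/333 = 32.5766; c·n₁/n = 9·220/333 = 5.9459
RR_MH = (25.5504 + 60.6872 + 32.5766) / (15.0388 + 11.9119 + 5.9459) = 118.8142 / 32.8966 = 3.61175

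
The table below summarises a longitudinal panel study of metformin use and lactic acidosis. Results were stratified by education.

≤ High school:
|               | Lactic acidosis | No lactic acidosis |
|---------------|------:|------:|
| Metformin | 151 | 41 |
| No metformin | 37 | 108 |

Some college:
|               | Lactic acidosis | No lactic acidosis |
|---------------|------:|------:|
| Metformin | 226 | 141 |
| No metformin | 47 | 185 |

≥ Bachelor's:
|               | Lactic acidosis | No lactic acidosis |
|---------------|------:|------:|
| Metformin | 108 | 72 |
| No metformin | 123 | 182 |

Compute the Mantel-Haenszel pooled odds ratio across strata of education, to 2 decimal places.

4.69

OR_MH = Σ(aᵢdᵢ/nᵢ) / Σ(bᵢcᵢ/nᵢ), where nᵢ is the stratum total.
Stratum 1 (≤ High school): n = 337; a·d/n = 151·108/337 = 48.3917; b·c/n = 41·37/337 = 4.5015
Stratum 2 (Some college): n = 599; a·d/n = 226·185/599 = 69.7997; b·c/n = 141·47/599 = 11.0634
Stratum 3 (≥ Bachelor's): n = 485; a·d/n = 108·182/485 = 40.5278; b·c/n = 72·123/485 = 18.2598
OR_MH = (48.3917 + 69.7997 + 40.5278) / (4.5015 + 11.0634 + 18.2598) = 158.7192 / 33.8247 = 4.69240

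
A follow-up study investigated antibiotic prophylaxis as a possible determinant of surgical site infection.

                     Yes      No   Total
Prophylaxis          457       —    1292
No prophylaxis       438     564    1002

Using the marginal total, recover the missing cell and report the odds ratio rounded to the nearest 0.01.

0.70

The missing cell is in the exposed row: 1292 − 457 = 835.
So a = 457, b = 835, c = 438, d = 564.
OR = (a·d)/(b·c) = (457 × 564) / (835 × 438) = 257748 / 365730 = 0.70475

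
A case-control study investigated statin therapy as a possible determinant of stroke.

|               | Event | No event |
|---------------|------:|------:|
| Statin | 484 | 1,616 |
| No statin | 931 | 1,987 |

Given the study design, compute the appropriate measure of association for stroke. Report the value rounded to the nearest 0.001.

0.639

Cells: a = 484, b = 1616, c = 931, d = 1987.
This is a case-control study: participants were sampled on outcome status, so risks in the source population cannot be estimated directly — relative risk is not valid here. The odds ratio is the appropriate measure.
OR = (a·d)/(b·c) = (484 × 1987) / (1616 × 931) = 961708 / 1504496 = 0.63922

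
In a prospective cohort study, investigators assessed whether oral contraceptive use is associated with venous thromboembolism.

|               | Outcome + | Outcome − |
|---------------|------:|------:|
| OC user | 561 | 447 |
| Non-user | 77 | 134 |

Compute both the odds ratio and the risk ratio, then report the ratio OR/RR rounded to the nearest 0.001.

Cells: a = 561, b = 447, c = 77, d = 134.
OR = (561·134)/(447·77) = 75174/34419 = 2.18408
Risk in exposed = 561/1008 = 0.55655; risk in unexposed = 77/211 = 0.36493; RR = 1.52509
OR/RR = 2.18408 / 1.52509 = 1.43211
The outcome is not rare, so the OR lies further from 1 than the RR.

1.432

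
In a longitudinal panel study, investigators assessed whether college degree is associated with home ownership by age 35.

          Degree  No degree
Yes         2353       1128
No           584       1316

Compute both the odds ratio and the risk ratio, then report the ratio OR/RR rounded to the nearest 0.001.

Reading the table with exposure as columns: a = 2353 (Degree, case), b = 584 (Degree, non-case), c = 1128 (No degree, case), d = 1316.
OR = (2353·1316)/(584·1128) = 3096548/658752 = 4.70063
Risk in exposed = 2353/2937 = 0.80116; risk in unexposed = 1128/2444 = 0.46154; RR = 1.73584
OR/RR = 4.70063 / 1.73584 = 2.70798
The outcome is not rare, so the OR lies further from 1 than the RR.

2.708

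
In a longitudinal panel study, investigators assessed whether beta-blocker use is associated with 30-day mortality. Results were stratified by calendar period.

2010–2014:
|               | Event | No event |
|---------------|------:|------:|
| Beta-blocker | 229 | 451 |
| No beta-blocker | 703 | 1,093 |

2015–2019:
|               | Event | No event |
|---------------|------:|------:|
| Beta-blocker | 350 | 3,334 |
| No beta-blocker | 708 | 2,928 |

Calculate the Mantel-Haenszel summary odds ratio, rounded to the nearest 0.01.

OR_MH = Σ(aᵢdᵢ/nᵢ) / Σ(bᵢcᵢ/nᵢ), where nᵢ is the stratum total.
Stratum 1 (2010–2014): n = 2476; a·d/n = 229·1093/2476 = 101.0893; b·c/n = 451·703/2476 = 128.0505
Stratum 2 (2015–2019): n = 7320; a·d/n = 350·2928/7320 = 140.0000; b·c/n = 3334·708/7320 = 322.4689
OR_MH = (101.0893 + 140.0000) / (128.0505 + 322.4689) = 241.0893 / 450.5193 = 0.53514

0.54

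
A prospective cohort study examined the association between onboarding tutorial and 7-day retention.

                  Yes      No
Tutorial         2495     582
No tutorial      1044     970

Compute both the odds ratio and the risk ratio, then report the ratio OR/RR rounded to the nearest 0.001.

2.546

Cells: a = 2495, b = 582, c = 1044, d = 970.
OR = (2495·970)/(582·1044) = 2420150/607608 = 3.98308
Risk in exposed = 2495/3077 = 0.81085; risk in unexposed = 1044/2014 = 0.51837; RR = 1.56424
OR/RR = 3.98308 / 1.56424 = 2.54634
The outcome is not rare, so the OR lies further from 1 than the RR.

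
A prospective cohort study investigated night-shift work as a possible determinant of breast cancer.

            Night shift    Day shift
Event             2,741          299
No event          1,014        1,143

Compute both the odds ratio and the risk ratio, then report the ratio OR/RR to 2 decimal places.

2.94

Reading the table with exposure as columns: a = 2741 (Night shift, case), b = 1014 (Night shift, non-case), c = 299 (Day shift, case), d = 1143.
OR = (2741·1143)/(1014·299) = 3132963/303186 = 10.33347
Risk in exposed = 2741/3755 = 0.72996; risk in unexposed = 299/1442 = 0.20735; RR = 3.52041
OR/RR = 10.33347 / 3.52041 = 2.93530
The outcome is not rare, so the OR lies further from 1 than the RR.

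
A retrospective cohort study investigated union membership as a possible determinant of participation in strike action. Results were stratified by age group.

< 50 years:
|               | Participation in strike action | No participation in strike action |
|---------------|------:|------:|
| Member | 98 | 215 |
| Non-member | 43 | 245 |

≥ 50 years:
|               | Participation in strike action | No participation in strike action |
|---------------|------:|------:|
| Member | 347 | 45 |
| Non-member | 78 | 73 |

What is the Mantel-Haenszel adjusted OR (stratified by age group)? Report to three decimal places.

3.964

OR_MH = Σ(aᵢdᵢ/nᵢ) / Σ(bᵢcᵢ/nᵢ), where nᵢ is the stratum total.
Stratum 1 (< 50 years): n = 601; a·d/n = 98·245/601 = 39.9501; b·c/n = 215·43/601 = 15.3827
Stratum 2 (≥ 50 years): n = 543; a·d/n = 347·73/543 = 46.6501; b·c/n = 45·78/543 = 6.4641
OR_MH = (39.9501 + 46.6501) / (15.3827 + 6.4641) = 86.6002 / 21.8468 = 3.96398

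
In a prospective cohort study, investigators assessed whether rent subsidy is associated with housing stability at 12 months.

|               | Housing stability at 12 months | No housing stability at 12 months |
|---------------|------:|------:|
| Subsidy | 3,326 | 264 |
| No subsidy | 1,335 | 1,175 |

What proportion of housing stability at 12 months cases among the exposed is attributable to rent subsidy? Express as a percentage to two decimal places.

42.59

Cells: a = 3326, b = 264, c = 1335, d = 1175.
Risk in exposed = 3326/3590 = 0.92646; risk in unexposed = 1335/2510 = 0.53187.
RR = 0.92646/0.53187 = 1.74189
AR% = (RR − 1)/RR × 100 = (1.74189 − 1)/1.74189 × 100 = 42.5910%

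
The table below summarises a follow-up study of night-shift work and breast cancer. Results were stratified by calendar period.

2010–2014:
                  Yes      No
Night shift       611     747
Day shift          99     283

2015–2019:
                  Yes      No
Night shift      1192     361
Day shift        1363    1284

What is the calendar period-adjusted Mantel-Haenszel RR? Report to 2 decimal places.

1.52

RR_MH = Σ(aᵢ·n₀ᵢ/nᵢ) / Σ(cᵢ·n₁ᵢ/nᵢ), with n₁ᵢ = aᵢ+bᵢ (exposed), n₀ᵢ = cᵢ+dᵢ (unexposed), nᵢ = n₁ᵢ+n₀ᵢ.
Stratum 1 (2010–2014): n₁ = 1358, n₀ = 382, n = 1740; a·n₀/n = 611·382/1740 = 134.1391; c·n₁/n = 99·1358/1740 = 77.2655
Stratum 2 (2015–2019): n₁ = 1553, n₀ = 2647, n = 4200; a·n₀/n = 1192·2647/4200 = 751.2438; c·n₁/n = 1363·1553/4200 = 503.9855
RR_MH = (134.1391 + 751.2438) / (77.2655 + 503.9855) = 885.3829 / 581.2510 = 1.52324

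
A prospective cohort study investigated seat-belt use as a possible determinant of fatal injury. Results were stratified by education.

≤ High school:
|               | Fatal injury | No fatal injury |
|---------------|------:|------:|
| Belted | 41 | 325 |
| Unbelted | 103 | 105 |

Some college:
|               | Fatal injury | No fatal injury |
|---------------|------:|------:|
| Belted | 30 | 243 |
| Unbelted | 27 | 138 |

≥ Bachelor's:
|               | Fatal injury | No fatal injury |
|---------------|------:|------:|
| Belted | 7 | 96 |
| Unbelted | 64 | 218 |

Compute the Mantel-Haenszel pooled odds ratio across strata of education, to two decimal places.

0.23

OR_MH = Σ(aᵢdᵢ/nᵢ) / Σ(bᵢcᵢ/nᵢ), where nᵢ is the stratum total.
Stratum 1 (≤ High school): n = 574; a·d/n = 41·105/574 = 7.5000; b·c/n = 325·103/574 = 58.3188
Stratum 2 (Some college): n = 438; a·d/n = 30·138/438 = 9.4521; b·c/n = 243·27/438 = 14.9795
Stratum 3 (≥ Bachelor's): n = 385; a·d/n = 7·218/385 = 3.9636; b·c/n = 96·64/385 = 15.9584
OR_MH = (7.5000 + 9.4521 + 3.9636) / (58.3188 + 14.9795 + 15.9584) = 20.9157 / 89.2567 = 0.23433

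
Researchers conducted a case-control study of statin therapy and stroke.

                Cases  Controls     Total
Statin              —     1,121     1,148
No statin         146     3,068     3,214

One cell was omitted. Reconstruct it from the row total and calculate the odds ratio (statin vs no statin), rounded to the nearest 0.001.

The missing cell is in the exposed row: 1148 − 1121 = 27.
So a = 27, b = 1121, c = 146, d = 3068.
OR = (a·d)/(b·c) = (27 × 3068) / (1121 × 146) = 82836 / 163666 = 0.50613

0.506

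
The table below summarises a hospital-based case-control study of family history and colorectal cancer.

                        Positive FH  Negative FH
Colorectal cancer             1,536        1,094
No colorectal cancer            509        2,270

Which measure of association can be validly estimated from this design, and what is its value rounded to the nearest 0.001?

Reading the table with exposure as columns: a = 1536 (Positive FH, case), b = 509 (Positive FH, non-case), c = 1094 (Negative FH, case), d = 2270.
This is a hospital-based case-control study: participants were sampled on outcome status, so risks in the source population cannot be estimated directly — relative risk is not valid here. The odds ratio is the appropriate measure.
OR = (a·d)/(b·c) = (1536 × 2270) / (509 × 1094) = 3486720 / 556846 = 6.26155

6.262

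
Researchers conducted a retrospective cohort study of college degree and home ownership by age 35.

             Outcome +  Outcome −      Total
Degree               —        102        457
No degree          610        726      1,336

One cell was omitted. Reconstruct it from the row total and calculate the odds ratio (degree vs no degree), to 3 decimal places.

The missing cell is in the exposed row: 457 − 102 = 355.
So a = 355, b = 102, c = 610, d = 726.
OR = (a·d)/(b·c) = (355 × 726) / (102 × 610) = 257730 / 62220 = 4.14224

4.142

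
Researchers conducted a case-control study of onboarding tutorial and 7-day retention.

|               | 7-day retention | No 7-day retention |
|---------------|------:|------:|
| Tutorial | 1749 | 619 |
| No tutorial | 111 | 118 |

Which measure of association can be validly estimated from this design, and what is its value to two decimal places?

Cells: a = 1749, b = 619, c = 111, d = 118.
This is a case-control study: participants were sampled on outcome status, so risks in the source population cannot be estimated directly — relative risk is not valid here. The odds ratio is the appropriate measure.
OR = (a·d)/(b·c) = (1749 × 118) / (619 × 111) = 206382 / 68709 = 3.00371

3.00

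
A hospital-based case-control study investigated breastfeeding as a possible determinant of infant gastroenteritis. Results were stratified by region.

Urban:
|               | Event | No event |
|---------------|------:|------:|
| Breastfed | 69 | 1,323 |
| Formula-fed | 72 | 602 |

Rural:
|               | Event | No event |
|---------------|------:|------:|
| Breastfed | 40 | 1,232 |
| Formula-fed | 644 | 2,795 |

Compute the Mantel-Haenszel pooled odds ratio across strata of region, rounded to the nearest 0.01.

OR_MH = Σ(aᵢdᵢ/nᵢ) / Σ(bᵢcᵢ/nᵢ), where nᵢ is the stratum total.
Stratum 1 (Urban): n = 2066; a·d/n = 69·602/2066 = 20.1055; b·c/n = 1323·72/2066 = 46.1065
Stratum 2 (Rural): n = 4711; a·d/n = 40·2795/4711 = 23.7317; b·c/n = 1232·644/4711 = 168.4160
OR_MH = (20.1055 + 23.7317) / (46.1065 + 168.4160) = 43.8372 / 214.5225 = 0.20435

0.20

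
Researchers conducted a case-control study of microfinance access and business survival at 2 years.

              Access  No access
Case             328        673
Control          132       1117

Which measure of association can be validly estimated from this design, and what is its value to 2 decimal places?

Reading the table with exposure as columns: a = 328 (Access, case), b = 132 (Access, non-case), c = 673 (No access, case), d = 1117.
This is a case-control study: participants were sampled on outcome status, so risks in the source population cannot be estimated directly — relative risk is not valid here. The odds ratio is the appropriate measure.
OR = (a·d)/(b·c) = (328 × 1117) / (132 × 673) = 366376 / 88836 = 4.12418

4.12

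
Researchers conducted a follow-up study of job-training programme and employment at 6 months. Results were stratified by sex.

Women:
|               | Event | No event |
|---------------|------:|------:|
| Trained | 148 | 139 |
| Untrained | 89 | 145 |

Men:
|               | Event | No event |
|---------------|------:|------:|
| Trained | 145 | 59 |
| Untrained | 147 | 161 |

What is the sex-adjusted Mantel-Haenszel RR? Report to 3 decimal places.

RR_MH = Σ(aᵢ·n₀ᵢ/nᵢ) / Σ(cᵢ·n₁ᵢ/nᵢ), with n₁ᵢ = aᵢ+bᵢ (exposed), n₀ᵢ = cᵢ+dᵢ (unexposed), nᵢ = n₁ᵢ+n₀ᵢ.
Stratum 1 (Women): n₁ = 287, n₀ = 234, n = 521; a·n₀/n = 148·234/521 = 66.4722; c·n₁/n = 89·287/521 = 49.0269
Stratum 2 (Men): n₁ = 204, n₀ = 308, n = 512; a·n₀/n = 145·308/512 = 87.2266; c·n₁/n = 147·204/512 = 58.5703
RR_MH = (66.4722 + 87.2266) / (49.0269 + 58.5703) = 153.6987 / 107.5972 = 1.42846

1.428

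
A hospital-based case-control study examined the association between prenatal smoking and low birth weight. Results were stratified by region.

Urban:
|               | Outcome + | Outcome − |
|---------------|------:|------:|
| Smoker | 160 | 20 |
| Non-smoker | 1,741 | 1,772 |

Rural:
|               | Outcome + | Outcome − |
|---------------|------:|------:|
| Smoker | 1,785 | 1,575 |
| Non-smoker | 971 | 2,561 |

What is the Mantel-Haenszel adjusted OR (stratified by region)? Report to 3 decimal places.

OR_MH = Σ(aᵢdᵢ/nᵢ) / Σ(bᵢcᵢ/nᵢ), where nᵢ is the stratum total.
Stratum 1 (Urban): n = 3693; a·d/n = 160·1772/3693 = 76.7723; b·c/n = 20·1741/3693 = 9.4286
Stratum 2 (Rural): n = 6892; a·d/n = 1785·2561/6892 = 663.2886; b·c/n = 1575·971/6892 = 221.8986
OR_MH = (76.7723 + 663.2886) / (9.4286 + 221.8986) = 740.0609 / 231.3272 = 3.19919

3.199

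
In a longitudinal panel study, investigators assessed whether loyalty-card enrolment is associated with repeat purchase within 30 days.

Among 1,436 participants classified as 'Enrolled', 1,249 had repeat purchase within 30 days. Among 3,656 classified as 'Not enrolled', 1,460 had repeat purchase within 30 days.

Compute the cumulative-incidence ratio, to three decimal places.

From the description: a = 1249, b = 187, c = 1460, d = 2196.
Risk in exposed = 1249/1436 = 0.86978; risk in unexposed = 1460/3656 = 0.39934.
RR = 0.86978 / 0.39934 = 2.17802
The risk among the exposed is 2.18 times that among the unexposed.

2.178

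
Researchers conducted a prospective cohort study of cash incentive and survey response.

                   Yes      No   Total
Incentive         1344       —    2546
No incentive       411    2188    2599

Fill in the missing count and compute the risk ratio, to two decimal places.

3.34

The missing cell is in the exposed row: 2546 − 1344 = 1202.
So a = 1344, b = 1202, c = 411, d = 2188.
RR = [a/(a+b)] / [c/(c+d)] = (1344/2546) / (411/2599) = 0.52789/0.15814 = 3.33815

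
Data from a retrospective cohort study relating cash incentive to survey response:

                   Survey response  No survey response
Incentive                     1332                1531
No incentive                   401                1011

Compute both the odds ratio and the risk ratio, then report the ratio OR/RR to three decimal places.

1.339

Cells: a = 1332, b = 1531, c = 401, d = 1011.
OR = (1332·1011)/(1531·401) = 1346652/613931 = 2.19349
Risk in exposed = 1332/2863 = 0.46525; risk in unexposed = 401/1412 = 0.28399; RR = 1.63822
OR/RR = 2.19349 / 1.63822 = 1.33894
The outcome is not rare, so the OR lies further from 1 than the RR.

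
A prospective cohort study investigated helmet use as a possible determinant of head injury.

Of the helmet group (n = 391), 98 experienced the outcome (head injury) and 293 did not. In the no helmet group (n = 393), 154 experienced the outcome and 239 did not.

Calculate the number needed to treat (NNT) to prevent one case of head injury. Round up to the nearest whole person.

8

Risk in treated group = 98/391 = 0.25064; risk in control = 154/393 = 0.39186.
Absolute risk reduction = 0.39186 − 0.25064 = 0.14122
NNT = 1 / ARR = 1 / 0.14122 = 7.081 → round up → 8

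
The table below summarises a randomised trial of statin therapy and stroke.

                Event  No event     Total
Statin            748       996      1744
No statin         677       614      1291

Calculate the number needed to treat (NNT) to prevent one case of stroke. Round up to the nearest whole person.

11

Risk in treated group = 748/1744 = 0.42890; risk in control = 677/1291 = 0.52440.
Absolute risk reduction = 0.52440 − 0.42890 = 0.09550
NNT = 1 / ARR = 1 / 0.09550 = 10.471 → round up → 11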